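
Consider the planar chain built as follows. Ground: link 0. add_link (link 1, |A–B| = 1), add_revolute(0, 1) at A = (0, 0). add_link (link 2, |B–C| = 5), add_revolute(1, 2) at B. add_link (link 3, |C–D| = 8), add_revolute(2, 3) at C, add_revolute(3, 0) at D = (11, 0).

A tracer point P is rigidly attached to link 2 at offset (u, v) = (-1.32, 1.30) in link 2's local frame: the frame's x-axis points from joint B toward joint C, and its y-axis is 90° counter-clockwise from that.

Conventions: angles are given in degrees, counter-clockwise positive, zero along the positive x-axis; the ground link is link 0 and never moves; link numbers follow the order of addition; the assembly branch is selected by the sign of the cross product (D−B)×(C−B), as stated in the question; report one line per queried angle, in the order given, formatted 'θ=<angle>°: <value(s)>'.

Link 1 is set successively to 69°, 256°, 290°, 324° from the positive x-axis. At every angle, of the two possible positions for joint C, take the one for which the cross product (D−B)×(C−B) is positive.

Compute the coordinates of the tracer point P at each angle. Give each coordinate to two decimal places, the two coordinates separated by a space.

A=(0,0), D=(11.00,0)
θ=69°: B = A + 1.00·(cos69°, sin69°) = (0.3584, 0.9336)
θ=69°: |BD| = 10.6825
θ=69°: circle(B,5.00) ∩ circle(D,8.00): a=3.5158, h=3.5551
θ=69°:   candidates: C₊=(4.1714,4.1678) cross=37.978; C₋=(3.5501,-2.9152) cross=-37.978
θ=69°:   branch + wants cross > 0 → take C=(4.1714,4.1678) (cross=37.978)
θ=69°: ex = (C−B)/|BC| = (0.7626,0.6469); ey = (-0.6469,0.7626)
θ=69°: P = B + -1.32·ex + 1.30·ey = (-1.4892,1.0711)
θ=256°: B = A + 1.00·(cos256°, sin256°) = (-0.2419, -0.9703)
θ=256°: |BD| = 11.2837
θ=256°: circle(B,5.00) ∩ circle(D,8.00): a=3.9137, h=3.1117
θ=256°:   candidates: C₊=(3.3897,2.4665) cross=35.112; C₋=(3.9249,-3.7340) cross=-35.112
θ=256°:   branch + wants cross > 0 → take C=(3.3897,2.4665) (cross=35.112)
θ=256°: ex = (C−B)/|BC| = (0.7263,0.6874); ey = (-0.6874,0.7263)
θ=256°: P = B + -1.32·ex + 1.30·ey = (-2.0942,-0.9334)
θ=290°: B = A + 1.00·(cos290°, sin290°) = (0.3420, -0.9397)
θ=290°: |BD| = 10.6993
θ=290°: circle(B,5.00) ∩ circle(D,8.00): a=3.5271, h=3.5439
θ=290°:   candidates: C₊=(3.5443,2.9003) cross=37.918; C₋=(4.1668,-4.1602) cross=-37.918
θ=290°:   branch + wants cross > 0 → take C=(3.5443,2.9003) (cross=37.918)
θ=290°: ex = (C−B)/|BC| = (0.6404,0.7680); ey = (-0.7680,0.6404)
θ=290°: P = B + -1.32·ex + 1.30·ey = (-1.5018,-1.1209)
θ=324°: B = A + 1.00·(cos324°, sin324°) = (0.8090, -0.5878)
θ=324°: |BD| = 10.2079
θ=324°: circle(B,5.00) ∩ circle(D,8.00): a=3.1937, h=3.8471
θ=324°:   candidates: C₊=(3.7759,3.4369) cross=39.271; C₋=(4.2189,-4.2446) cross=-39.271
θ=324°:   branch + wants cross > 0 → take C=(3.7759,3.4369) (cross=39.271)
θ=324°: ex = (C−B)/|BC| = (0.5934,0.8049); ey = (-0.8049,0.5934)
θ=324°: P = B + -1.32·ex + 1.30·ey = (-1.0206,-0.8789)

θ=69°: -1.49 1.07
θ=256°: -2.09 -0.93
θ=290°: -1.50 -1.12
θ=324°: -1.02 -0.88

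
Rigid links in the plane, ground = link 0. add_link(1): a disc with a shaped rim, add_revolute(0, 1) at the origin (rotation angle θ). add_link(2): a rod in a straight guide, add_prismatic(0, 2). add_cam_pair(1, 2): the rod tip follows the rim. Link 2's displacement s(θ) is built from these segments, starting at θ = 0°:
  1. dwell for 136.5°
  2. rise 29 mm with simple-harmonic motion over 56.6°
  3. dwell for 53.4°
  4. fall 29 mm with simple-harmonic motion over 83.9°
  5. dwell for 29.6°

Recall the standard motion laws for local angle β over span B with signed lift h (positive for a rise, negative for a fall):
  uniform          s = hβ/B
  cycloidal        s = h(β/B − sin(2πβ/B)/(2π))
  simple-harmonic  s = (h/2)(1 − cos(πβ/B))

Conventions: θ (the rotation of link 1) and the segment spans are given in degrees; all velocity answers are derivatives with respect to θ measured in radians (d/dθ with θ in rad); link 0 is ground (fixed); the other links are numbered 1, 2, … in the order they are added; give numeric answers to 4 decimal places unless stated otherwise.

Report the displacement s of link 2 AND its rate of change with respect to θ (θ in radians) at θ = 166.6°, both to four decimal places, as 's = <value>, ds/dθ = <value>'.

segment 1 (0° to 136.5°, dwell): s unchanged at 0.0000
θ = 166.6° falls in segment 2 (136.5° to 193.1°, simple-harmonic, h = 29): β = 166.6 − 136.5 = 30.1°, B = 56.6°; Δs = 29/2·(1 − cos(π·0.5318)) = 15.9463; s = 0.0000 + 15.9463 = 15.9463
velocity in seg [136.5°–193.1°] (simple-harmonic), θ in radians: β = 30.1° = 0.5253 rad, B = 56.6° = 0.9879 rad; ds/dθ = (πh/(2B)) sin(πβ/B) = (π·29/(2·0.9879)) sin(π·0.5318) = 45.883118 mm/rad

s = 15.9463, ds/dθ = 45.8831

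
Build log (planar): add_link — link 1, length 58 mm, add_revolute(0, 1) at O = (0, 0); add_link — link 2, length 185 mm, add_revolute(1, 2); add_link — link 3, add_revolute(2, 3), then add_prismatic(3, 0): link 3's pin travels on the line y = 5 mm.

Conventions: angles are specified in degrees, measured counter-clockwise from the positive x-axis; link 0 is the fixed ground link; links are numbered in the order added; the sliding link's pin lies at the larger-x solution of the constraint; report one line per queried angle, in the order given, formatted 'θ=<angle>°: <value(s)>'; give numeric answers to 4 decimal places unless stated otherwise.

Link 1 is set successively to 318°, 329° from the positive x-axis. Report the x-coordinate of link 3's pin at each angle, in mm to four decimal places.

geometry: r = 58 mm, L = 185 mm, e = 5 mm
θ=318°: crank pin P = (r cos θ, r sin θ) = (43.102400, -38.809575)
θ=318°: h = r sin θ − e = -38.809575 − 5 = -43.809575
θ=318°: x = r cos θ + √(L² − h²) = 43.102400 + 179.737923 = 222.840323
θ=329°: crank pin P = (r cos θ, r sin θ) = (49.715703, -29.872208)
θ=329°: h = r sin θ − e = -29.872208 − 5 = -34.872208
θ=329°: x = r cos θ + √(L² − h²) = 49.715703 + 181.683596 = 231.399300

θ=318°: 222.8403
θ=329°: 231.3993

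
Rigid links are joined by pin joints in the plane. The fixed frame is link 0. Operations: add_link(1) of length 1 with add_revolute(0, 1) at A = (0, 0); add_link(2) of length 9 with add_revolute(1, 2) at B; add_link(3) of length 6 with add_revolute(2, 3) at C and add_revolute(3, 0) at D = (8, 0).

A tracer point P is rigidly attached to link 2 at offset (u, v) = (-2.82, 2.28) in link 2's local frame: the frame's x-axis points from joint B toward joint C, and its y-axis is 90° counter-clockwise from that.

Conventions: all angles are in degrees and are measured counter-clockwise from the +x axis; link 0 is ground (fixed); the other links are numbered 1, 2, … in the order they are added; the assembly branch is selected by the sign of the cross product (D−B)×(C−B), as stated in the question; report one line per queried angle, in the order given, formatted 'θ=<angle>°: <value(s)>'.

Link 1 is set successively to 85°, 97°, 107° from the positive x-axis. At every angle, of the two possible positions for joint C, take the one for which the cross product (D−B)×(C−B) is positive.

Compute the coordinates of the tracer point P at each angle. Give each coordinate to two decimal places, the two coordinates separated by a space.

A=(0,0), D=(8.00,0)
θ=85°: B = A + 1.00·(cos85°, sin85°) = (0.0872, 0.9962)
θ=85°: |BD| = 7.9753
θ=85°: circle(B,9.00) ∩ circle(D,6.00): a=6.8089, h=5.8855
θ=85°:   candidates: C₊=(7.5779,5.9851) cross=46.939; C₋=(6.1075,-5.6937) cross=-46.939
θ=85°:   branch + wants cross > 0 → take C=(7.5779,5.9851) (cross=46.939)
θ=85°: ex = (C−B)/|BC| = (0.8323,0.5543); ey = (-0.5543,0.8323)
θ=85°: P = B + -2.82·ex + 2.28·ey = (-3.5238,1.3306)
θ=97°: B = A + 1.00·(cos97°, sin97°) = (-0.1219, 0.9925)
θ=97°: |BD| = 8.1823
θ=97°: circle(B,9.00) ∩ circle(D,6.00): a=6.8410, h=5.8482
θ=97°:   candidates: C₊=(7.3780,5.9677) cross=47.851; C₋=(5.9592,-5.6423) cross=-47.851
θ=97°:   branch + wants cross > 0 → take C=(7.3780,5.9677) (cross=47.851)
θ=97°: ex = (C−B)/|BC| = (0.8333,0.5528); ey = (-0.5528,0.8333)
θ=97°: P = B + -2.82·ex + 2.28·ey = (-3.7322,1.3336)
θ=107°: B = A + 1.00·(cos107°, sin107°) = (-0.2924, 0.9563)
θ=107°: |BD| = 8.3473
θ=107°: circle(B,9.00) ∩ circle(D,6.00): a=6.8691, h=5.8151
θ=107°:   candidates: C₊=(7.1977,5.9461) cross=48.540; C₋=(5.8653,-5.6074) cross=-48.540
θ=107°:   branch + wants cross > 0 → take C=(7.1977,5.9461) (cross=48.540)
θ=107°: ex = (C−B)/|BC| = (0.8322,0.5544); ey = (-0.5544,0.8322)
θ=107°: P = B + -2.82·ex + 2.28·ey = (-3.9034,1.2903)

θ=85°: -3.52 1.33
θ=97°: -3.73 1.33
θ=107°: -3.90 1.29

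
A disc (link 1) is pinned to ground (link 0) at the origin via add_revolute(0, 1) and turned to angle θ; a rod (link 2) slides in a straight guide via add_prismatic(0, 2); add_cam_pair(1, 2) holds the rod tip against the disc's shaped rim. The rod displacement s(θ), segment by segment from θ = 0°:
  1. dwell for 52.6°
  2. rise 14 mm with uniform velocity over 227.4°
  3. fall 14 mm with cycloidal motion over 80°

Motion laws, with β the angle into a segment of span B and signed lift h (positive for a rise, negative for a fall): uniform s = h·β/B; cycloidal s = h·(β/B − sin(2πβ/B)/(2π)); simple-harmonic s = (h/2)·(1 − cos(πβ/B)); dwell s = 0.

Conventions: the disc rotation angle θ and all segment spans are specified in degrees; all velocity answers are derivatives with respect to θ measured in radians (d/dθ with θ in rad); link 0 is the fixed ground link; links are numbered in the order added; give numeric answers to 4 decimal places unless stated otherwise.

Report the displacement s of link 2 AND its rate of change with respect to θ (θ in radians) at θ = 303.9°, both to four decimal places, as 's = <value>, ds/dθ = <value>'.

segment 1 (0° to 52.6°, dwell): s unchanged at 0.0000
segment 2 (52.6° to 280°, uniform, h = 14) is passed completely: s = 0.0000 + (14) = 14.0000
θ = 303.9° falls in segment 3 (280° to 360°, cycloidal, h = -14): β = 303.9 − 280 = 23.9°, B = 80°; Δs = -14·(0.2987 − sin(2π·0.2987)/(2π)) = -2.0580; s = 14.0000 − 2.0580 = 11.9420
velocity in seg [280°–360°] (cycloidal), θ in radians: β = 23.9° = 0.4171 rad, B = 80° = 1.3963 rad; ds/dθ = (h/B)(1 − cos(2πβ/B)) = ((-14)/1.3963)(1 − cos(2π·0.2987)) = -13.050211 mm/rad

s = 11.9420, ds/dθ = -13.0502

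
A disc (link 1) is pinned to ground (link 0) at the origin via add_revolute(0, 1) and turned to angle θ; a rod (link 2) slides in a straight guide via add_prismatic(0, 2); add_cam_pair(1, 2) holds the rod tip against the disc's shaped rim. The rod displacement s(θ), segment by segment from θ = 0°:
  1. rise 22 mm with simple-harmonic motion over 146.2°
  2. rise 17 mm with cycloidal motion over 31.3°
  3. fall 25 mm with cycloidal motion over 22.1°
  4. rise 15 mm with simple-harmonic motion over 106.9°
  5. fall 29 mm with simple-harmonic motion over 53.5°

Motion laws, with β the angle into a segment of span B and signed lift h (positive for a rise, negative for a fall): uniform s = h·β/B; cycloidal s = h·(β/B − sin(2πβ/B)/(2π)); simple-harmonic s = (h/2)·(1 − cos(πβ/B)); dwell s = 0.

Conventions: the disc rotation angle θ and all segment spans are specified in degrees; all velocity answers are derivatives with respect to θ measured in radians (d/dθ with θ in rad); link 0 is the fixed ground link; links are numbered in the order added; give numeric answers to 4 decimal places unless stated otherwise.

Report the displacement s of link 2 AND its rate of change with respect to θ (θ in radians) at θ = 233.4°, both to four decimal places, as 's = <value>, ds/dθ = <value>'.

segment 1 (0° to 146.2°, simple-harmonic, h = 22) is passed completely: s = 0.0000 + (22) = 22.0000
segment 2 (146.2° to 177.5°, cycloidal, h = 17) is passed completely: s = 22.0000 + (17) = 39.0000
segment 3 (177.5° to 199.6°, cycloidal, h = -25) is passed completely: s = 39.0000 + (-25) = 14.0000
θ = 233.4° falls in segment 4 (199.6° to 306.5°, simple-harmonic, h = 15): β = 233.4 − 199.6 = 33.8°, B = 106.9°; Δs = 15/2·(1 − cos(π·0.3162)) = 3.4057; s = 14.0000 + 3.4057 = 17.4057
velocity in seg [199.6°–306.5°] (simple-harmonic), θ in radians: β = 33.8° = 0.5899 rad, B = 106.9° = 1.8658 rad; ds/dθ = (πh/(2B)) sin(πβ/B) = (π·15/(2·1.8658)) sin(π·0.3162) = 10.580800 mm/rad

s = 17.4057, ds/dθ = 10.5808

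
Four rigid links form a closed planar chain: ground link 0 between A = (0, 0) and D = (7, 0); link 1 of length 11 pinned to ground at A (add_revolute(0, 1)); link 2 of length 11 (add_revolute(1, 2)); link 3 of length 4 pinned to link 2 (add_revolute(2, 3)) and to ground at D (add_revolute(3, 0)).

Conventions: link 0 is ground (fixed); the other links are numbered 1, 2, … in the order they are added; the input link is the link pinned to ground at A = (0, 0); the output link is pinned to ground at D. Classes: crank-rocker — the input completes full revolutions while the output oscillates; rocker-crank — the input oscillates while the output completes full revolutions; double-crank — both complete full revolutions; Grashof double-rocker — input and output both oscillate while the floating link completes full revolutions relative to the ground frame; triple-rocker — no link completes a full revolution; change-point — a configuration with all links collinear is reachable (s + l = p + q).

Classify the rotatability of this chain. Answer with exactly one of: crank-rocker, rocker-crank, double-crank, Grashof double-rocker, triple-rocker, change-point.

lengths: ground=7, input=11, coupler=11, output=4
sorted: s=4 (shortest), l=11 (longest), p+q=18
s + l = 15 vs p + q = 18
s + l < p + q (Grashof) with shortest = output link → rocker-crank

rocker-crank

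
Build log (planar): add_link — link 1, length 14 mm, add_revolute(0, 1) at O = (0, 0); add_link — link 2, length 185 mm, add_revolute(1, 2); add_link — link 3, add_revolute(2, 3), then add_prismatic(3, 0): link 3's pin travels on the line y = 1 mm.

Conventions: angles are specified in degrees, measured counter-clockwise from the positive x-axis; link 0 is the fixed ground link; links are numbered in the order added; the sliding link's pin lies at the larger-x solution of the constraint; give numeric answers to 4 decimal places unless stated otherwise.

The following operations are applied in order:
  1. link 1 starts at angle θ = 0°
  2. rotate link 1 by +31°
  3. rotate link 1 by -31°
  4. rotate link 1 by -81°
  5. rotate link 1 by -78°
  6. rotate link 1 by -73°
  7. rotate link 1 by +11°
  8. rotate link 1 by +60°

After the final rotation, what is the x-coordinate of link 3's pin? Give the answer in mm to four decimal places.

geometry: r = 14 mm, L = 185 mm, e = 1 mm; θ starts at 0°
rotate link 1 by +31°: θ ← 0° +31° = 31°
rotate link 1 by -31°: θ ← 31° -31° = 0°
rotate link 1 by -81°: θ ← 0° -81° = -81°
rotate link 1 by -78°: θ ← -81° -78° = -159°
rotate link 1 by -73°: θ ← -159° -73° = -232°
rotate link 1 by +11°: θ ← -232° +11° = -221°
rotate link 1 by +60°: θ ← -221° +60° = -161°
crank pin P = (r cos θ, r sin θ) = (-13.237260, -4.557954)
h = r sin θ − e = -4.557954 − 1 = -5.557954
x = r cos θ + √(L² − h²) = -13.237260 + 184.916492 = 171.679232

171.6792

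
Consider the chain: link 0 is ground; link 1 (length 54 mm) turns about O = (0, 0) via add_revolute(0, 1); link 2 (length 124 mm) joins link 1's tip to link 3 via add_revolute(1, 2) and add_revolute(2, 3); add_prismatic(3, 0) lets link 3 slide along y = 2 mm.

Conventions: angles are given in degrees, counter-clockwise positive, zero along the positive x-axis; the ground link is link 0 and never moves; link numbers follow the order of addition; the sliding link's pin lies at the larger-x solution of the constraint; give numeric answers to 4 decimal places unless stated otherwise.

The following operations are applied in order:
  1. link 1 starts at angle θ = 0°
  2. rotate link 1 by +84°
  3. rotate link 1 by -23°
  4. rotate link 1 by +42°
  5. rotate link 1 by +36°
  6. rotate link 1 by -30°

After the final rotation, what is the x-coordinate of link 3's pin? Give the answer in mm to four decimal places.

geometry: r = 54 mm, L = 124 mm, e = 2 mm; θ starts at 0°
rotate link 1 by +84°: θ ← 0° +84° = 84°
rotate link 1 by -23°: θ ← 84° -23° = 61°
rotate link 1 by +42°: θ ← 61° +42° = 103°
rotate link 1 by +36°: θ ← 103° +36° = 139°
rotate link 1 by -30°: θ ← 139° -30° = 109°
crank pin P = (r cos θ, r sin θ) = (-17.580680, 51.058003)
h = r sin θ − e = 51.058003 − 2 = 49.058003
x = r cos θ + √(L² − h²) = -17.580680 + 113.882889 = 96.302208

96.3022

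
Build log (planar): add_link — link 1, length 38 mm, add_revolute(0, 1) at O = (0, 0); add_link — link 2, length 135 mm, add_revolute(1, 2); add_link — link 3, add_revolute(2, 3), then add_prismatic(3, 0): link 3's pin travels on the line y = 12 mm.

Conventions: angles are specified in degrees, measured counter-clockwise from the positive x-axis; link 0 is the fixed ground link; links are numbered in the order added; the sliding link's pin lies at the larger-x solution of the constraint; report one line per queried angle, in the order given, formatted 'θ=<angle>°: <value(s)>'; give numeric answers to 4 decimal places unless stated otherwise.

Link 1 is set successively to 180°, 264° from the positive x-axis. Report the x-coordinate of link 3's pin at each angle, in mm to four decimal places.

geometry: r = 38 mm, L = 135 mm, e = 12 mm
θ=180°: crank pin P = (r cos θ, r sin θ) = (-38.000000, 0.000000)
θ=180°: h = r sin θ − e = 0.000000 − 12 = -12.000000
θ=180°: x = r cos θ + √(L² − h²) = -38.000000 + 134.465609 = 96.465609
θ=264°: crank pin P = (r cos θ, r sin θ) = (-3.972082, -37.791832)
θ=264°: h = r sin θ − e = -37.791832 − 12 = -49.791832
θ=264°: x = r cos θ + √(L² − h²) = -3.972082 + 125.482164 = 121.510082

θ=180°: 96.4656
θ=264°: 121.5101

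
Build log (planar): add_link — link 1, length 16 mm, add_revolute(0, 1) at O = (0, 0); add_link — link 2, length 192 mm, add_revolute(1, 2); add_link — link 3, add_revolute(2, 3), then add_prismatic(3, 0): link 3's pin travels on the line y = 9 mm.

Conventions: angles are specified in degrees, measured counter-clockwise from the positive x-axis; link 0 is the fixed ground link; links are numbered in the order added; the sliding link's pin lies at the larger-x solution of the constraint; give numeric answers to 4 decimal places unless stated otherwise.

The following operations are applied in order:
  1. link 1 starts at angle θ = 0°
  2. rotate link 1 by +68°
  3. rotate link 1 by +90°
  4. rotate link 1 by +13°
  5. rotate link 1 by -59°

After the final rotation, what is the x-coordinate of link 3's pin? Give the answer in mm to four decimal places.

geometry: r = 16 mm, L = 192 mm, e = 9 mm; θ starts at 0°
rotate link 1 by +68°: θ ← 0° +68° = 68°
rotate link 1 by +90°: θ ← 68° +90° = 158°
rotate link 1 by +13°: θ ← 158° +13° = 171°
rotate link 1 by -59°: θ ← 171° -59° = 112°
crank pin P = (r cos θ, r sin θ) = (-5.993705, 14.834942)
h = r sin θ − e = 14.834942 − 9 = 5.834942
x = r cos θ + √(L² − h²) = -5.993705 + 191.911317 = 185.917611

185.9176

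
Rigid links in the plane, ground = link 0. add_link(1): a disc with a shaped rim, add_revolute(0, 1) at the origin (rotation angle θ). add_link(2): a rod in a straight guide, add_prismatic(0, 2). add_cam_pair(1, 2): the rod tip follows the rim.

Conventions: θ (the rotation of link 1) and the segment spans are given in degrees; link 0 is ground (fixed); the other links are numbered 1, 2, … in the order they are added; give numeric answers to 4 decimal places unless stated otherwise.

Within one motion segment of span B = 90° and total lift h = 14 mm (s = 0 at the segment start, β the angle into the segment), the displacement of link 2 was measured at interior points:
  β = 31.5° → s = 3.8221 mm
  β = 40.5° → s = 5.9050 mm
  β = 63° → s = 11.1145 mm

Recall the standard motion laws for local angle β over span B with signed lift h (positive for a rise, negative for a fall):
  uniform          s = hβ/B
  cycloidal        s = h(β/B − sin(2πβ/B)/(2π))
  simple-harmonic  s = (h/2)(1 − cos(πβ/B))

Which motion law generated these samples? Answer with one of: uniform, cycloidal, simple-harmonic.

candidates at β/B = r: uniform s = h·r (linear in β); cycloidal s = h·(r − sin(2πr)/(2π)); simple-harmonic s = (h/2)(1 − cos(πr))
β=31.5°: printed 3.8221 | uniform 4.9000, cycloidal 3.0974, simple-harmonic 3.8221
β=40.5°: printed 5.9050 | uniform 6.3000, cycloidal 5.6115, simple-harmonic 5.9050
β=63°: printed 11.1145 | uniform 9.8000, cycloidal 11.9191, simple-harmonic 11.1145
only one law matches every sample → simple-harmonic

simple-harmonic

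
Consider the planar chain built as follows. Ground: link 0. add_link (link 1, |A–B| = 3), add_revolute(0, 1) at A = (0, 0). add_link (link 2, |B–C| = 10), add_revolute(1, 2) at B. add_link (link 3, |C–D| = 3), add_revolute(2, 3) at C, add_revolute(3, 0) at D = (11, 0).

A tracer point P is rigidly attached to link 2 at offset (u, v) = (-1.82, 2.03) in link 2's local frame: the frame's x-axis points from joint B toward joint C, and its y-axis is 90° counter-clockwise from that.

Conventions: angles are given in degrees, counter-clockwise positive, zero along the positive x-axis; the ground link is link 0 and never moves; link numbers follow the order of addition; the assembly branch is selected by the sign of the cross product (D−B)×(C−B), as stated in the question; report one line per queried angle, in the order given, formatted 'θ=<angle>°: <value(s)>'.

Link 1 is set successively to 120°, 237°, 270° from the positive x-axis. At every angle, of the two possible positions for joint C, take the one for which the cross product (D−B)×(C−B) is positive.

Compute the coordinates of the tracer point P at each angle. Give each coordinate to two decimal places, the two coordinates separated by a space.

A=(0,0), D=(11.00,0)
θ=120°: B = A + 3.00·(cos120°, sin120°) = (-1.5000, 2.5981)
θ=120°: |BD| = 12.7671
θ=120°: circle(B,10.00) ∩ circle(D,3.00): a=9.9474, h=1.0242
θ=120°:   candidates: C₊=(8.4477,1.5766) cross=13.077; C₋=(8.0308,-0.4290) cross=-13.077
θ=120°:   branch + wants cross > 0 → take C=(8.4477,1.5766) (cross=13.077)
θ=120°: ex = (C−B)/|BC| = (0.9948,-0.1021); ey = (0.1021,0.9948)
θ=120°: P = B + -1.82·ex + 2.03·ey = (-3.1031,4.8034)
θ=237°: B = A + 3.00·(cos237°, sin237°) = (-1.6339, -2.5160)
θ=237°: |BD| = 12.8820
θ=237°: circle(B,10.00) ∩ circle(D,3.00): a=9.9731, h=0.7335
θ=237°:   candidates: C₊=(8.0038,0.1512) cross=9.449; C₋=(8.2903,-1.2875) cross=-9.449
θ=237°:   branch + wants cross > 0 → take C=(8.0038,0.1512) (cross=9.449)
θ=237°: ex = (C−B)/|BC| = (0.9638,0.2667); ey = (-0.2667,0.9638)
θ=237°: P = B + -1.82·ex + 2.03·ey = (-3.9294,-1.0450)
θ=270°: B = A + 3.00·(cos270°, sin270°) = (-0.0000, -3.0000)
θ=270°: |BD| = 11.4018
θ=270°: circle(B,10.00) ∩ circle(D,3.00): a=9.6915, h=2.4648
θ=270°:   candidates: C₊=(8.7015,1.9279) cross=28.102; C₋=(9.9985,-2.8279) cross=-28.102
θ=270°:   branch + wants cross > 0 → take C=(8.7015,1.9279) (cross=28.102)
θ=270°: ex = (C−B)/|BC| = (0.8701,0.4928); ey = (-0.4928,0.8701)
θ=270°: P = B + -1.82·ex + 2.03·ey = (-2.5840,-2.1305)

θ=120°: -3.10 4.80
θ=237°: -3.93 -1.04
θ=270°: -2.58 -2.13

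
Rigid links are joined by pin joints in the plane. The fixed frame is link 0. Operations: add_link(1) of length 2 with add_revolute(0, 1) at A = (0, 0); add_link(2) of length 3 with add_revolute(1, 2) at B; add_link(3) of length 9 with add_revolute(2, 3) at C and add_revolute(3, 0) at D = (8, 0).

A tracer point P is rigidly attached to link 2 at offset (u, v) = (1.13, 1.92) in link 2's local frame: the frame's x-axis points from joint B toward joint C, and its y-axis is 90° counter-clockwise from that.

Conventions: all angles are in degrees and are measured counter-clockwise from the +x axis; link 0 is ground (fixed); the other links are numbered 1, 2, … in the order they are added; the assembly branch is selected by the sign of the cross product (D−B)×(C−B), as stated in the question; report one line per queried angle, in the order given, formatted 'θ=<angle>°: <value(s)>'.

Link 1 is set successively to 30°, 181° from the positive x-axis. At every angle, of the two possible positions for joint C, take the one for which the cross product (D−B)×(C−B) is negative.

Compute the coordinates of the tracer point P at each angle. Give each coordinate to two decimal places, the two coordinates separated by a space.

A=(0,0), D=(8.00,0)
θ=30°: B = A + 2.00·(cos30°, sin30°) = (1.7321, 1.0000)
θ=30°: |BD| = 6.3472
θ=30°: circle(B,3.00) ∩ circle(D,9.00): a=-2.4982, h=1.6611
θ=30°:   candidates: C₊=(-0.4732,3.0339) cross=10.543; C₋=(-0.9966,-0.2467) cross=-10.543
θ=30°:   branch - wants cross < 0 → take C=(-0.9966,-0.2467) (cross=-10.543)
θ=30°: ex = (C−B)/|BC| = (-0.9096,-0.4156); ey = (0.4156,-0.9096)
θ=30°: P = B + 1.13·ex + 1.92·ey = (1.5022,-1.2160)
θ=181°: B = A + 2.00·(cos181°, sin181°) = (-1.9997, -0.0349)
θ=181°: |BD| = 9.9998
θ=181°: circle(B,3.00) ∩ circle(D,9.00): a=1.3998, h=2.6534
θ=181°:   candidates: C₊=(-0.6092,2.6234) cross=26.533; C₋=(-0.5907,-2.6834) cross=-26.533
θ=181°:   branch - wants cross < 0 → take C=(-0.5907,-2.6834) (cross=-26.533)
θ=181°: ex = (C−B)/|BC| = (0.4697,-0.8828); ey = (0.8828,0.4697)
θ=181°: P = B + 1.13·ex + 1.92·ey = (0.2261,-0.1307)

θ=30°: 1.50 -1.22
θ=181°: 0.23 -0.13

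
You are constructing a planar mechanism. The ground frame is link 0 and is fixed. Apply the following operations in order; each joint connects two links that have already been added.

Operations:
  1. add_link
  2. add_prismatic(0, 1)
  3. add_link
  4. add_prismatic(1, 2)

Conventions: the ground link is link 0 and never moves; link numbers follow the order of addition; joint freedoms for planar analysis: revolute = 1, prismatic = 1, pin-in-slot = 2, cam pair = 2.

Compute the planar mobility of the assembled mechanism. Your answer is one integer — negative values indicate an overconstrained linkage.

(L,J1,J2)=(1,0,0); link0 fixed
link1: (2,0,0)
P 0-1 [J1]: (2,1,0)
link2: (3,1,0)
P 1-2 [J1]: (3,2,0)
Grübler: 3·2 − 2·2 − 0 = 2

M = 2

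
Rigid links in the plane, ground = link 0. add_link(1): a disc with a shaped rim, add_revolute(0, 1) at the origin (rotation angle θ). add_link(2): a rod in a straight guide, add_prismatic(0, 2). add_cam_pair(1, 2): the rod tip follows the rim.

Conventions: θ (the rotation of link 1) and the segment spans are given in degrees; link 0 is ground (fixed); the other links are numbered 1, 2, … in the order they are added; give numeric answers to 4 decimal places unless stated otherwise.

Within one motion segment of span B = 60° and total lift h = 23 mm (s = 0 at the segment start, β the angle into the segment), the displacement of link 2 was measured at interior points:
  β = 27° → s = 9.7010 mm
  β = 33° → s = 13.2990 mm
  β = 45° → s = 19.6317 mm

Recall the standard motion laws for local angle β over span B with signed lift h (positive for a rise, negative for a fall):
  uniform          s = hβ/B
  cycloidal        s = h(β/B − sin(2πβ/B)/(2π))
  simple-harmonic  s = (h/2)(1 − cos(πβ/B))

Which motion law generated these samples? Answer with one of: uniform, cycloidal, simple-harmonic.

candidates at β/B = r: uniform s = h·r (linear in β); cycloidal s = h·(r − sin(2πr)/(2π)); simple-harmonic s = (h/2)(1 − cos(πr))
β=27°: printed 9.7010 | uniform 10.3500, cycloidal 9.2188, simple-harmonic 9.7010
β=33°: printed 13.2990 | uniform 12.6500, cycloidal 13.7812, simple-harmonic 13.2990
β=45°: printed 19.6317 | uniform 17.2500, cycloidal 20.9106, simple-harmonic 19.6317
only one law matches every sample → simple-harmonic

simple-harmonic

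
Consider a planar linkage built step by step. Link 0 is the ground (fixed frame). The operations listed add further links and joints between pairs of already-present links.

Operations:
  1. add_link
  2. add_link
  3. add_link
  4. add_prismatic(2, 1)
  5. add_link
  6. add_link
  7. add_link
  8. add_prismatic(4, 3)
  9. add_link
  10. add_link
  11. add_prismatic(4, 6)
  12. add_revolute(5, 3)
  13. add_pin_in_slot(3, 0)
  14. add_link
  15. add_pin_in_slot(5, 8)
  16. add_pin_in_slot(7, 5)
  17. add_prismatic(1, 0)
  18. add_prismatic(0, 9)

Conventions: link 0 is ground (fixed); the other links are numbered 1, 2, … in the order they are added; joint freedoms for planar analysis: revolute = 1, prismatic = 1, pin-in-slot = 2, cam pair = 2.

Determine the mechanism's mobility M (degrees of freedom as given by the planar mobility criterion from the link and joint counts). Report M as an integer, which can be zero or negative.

(L,J1,J2)=(1,0,0); link0 fixed
link1: (2,0,0)
link2: (3,0,0)
link3: (4,0,0)
P 2-1 [J1]: (4,1,0)
link4: (5,1,0)
link5: (6,1,0)
link6: (7,1,0)
P 4-3 [J1]: (7,2,0)
link7: (8,2,0)
link8: (9,2,0)
P 4-6 [J1]: (9,3,0)
R 5-3 [J1]: (9,4,0)
PS 3-0 [J2]: (9,4,1)
link9: (10,4,1)
PS 5-8 [J2]: (10,4,2)
PS 7-5 [J2]: (10,4,3)
P 1-0 [J1]: (10,5,3)
P 0-9 [J1]: (10,6,3)
Grübler: 3·9 − 2·6 − 3 = 12

M = 12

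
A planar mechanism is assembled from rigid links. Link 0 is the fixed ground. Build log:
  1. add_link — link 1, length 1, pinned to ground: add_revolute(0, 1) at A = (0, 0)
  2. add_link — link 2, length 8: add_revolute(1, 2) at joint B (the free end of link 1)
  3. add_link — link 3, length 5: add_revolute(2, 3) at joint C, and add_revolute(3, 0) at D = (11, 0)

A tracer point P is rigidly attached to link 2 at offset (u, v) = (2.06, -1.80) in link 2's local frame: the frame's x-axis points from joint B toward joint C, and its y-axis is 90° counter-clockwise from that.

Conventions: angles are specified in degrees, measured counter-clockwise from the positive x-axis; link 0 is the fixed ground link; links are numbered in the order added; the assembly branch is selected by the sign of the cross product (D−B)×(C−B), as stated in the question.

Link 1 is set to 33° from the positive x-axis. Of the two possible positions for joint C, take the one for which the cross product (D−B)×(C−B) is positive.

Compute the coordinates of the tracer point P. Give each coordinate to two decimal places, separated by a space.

A=(0,0), D=(11.00,0)
B = A + 1.00·(cos33°, sin33°) = (0.8387, 0.5446)
|BD| = 10.1759
circle(B,8.00) ∩ circle(D,5.00): a=7.0042, h=3.8653
  candidates: C₊=(8.0398,4.0295) cross=39.333; C₋=(7.6260,-3.6900) cross=-39.333
  branch + wants cross > 0 → take C=(8.0398,4.0295) (cross=39.333)
ex = (C−B)/|BC| = (0.9001,0.4356); ey = (-0.4356,0.9001)
P = B + 2.06·ex + -1.80·ey = (3.4770,-0.1783)

3.48 -0.18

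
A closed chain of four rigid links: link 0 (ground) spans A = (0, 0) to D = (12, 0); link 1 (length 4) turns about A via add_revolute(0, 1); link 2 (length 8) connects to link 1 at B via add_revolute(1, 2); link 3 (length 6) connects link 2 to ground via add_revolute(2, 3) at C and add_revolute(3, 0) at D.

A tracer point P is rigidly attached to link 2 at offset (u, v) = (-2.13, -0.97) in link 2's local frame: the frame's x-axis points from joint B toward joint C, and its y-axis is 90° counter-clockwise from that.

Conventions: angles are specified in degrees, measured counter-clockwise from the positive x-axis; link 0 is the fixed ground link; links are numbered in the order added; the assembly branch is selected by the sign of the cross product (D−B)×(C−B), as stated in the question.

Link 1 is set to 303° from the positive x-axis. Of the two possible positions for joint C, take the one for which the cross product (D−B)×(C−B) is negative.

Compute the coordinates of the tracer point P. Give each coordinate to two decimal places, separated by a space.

A=(0,0), D=(12.00,0)
B = A + 4.00·(cos303°, sin303°) = (2.1786, -3.3547)
|BD| = 10.3786
circle(B,8.00) ∩ circle(D,6.00): a=6.5382, h=4.6100
  candidates: C₊=(6.8757,3.1212) cross=47.845; C₋=(9.8559,-5.6038) cross=-47.845
  branch - wants cross < 0 → take C=(9.8559,-5.6038) (cross=-47.845)
ex = (C−B)/|BC| = (0.9597,-0.2811); ey = (0.2811,0.9597)
P = B + -2.13·ex + -0.97·ey = (-0.1382,-3.6867)

-0.14 -3.69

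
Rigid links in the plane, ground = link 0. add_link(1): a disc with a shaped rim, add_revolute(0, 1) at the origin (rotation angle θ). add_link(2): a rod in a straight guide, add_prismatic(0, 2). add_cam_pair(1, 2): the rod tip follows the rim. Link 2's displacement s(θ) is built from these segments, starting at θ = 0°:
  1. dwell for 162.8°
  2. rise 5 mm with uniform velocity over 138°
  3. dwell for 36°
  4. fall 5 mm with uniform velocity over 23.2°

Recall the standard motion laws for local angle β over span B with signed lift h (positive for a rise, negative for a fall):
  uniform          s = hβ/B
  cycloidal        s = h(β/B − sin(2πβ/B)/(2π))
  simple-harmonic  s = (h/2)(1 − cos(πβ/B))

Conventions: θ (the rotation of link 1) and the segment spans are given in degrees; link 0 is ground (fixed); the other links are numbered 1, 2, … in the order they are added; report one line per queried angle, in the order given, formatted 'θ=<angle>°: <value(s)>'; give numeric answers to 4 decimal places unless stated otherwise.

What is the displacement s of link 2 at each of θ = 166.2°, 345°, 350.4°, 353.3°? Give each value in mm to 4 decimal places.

segment 1 (0° to 162.8°, dwell): s unchanged at 0.0000
θ = 166.2° falls in segment 2 (162.8° to 300.8°, uniform, h = 5): β = 166.2 − 162.8 = 3.4°, B = 138°; Δs = 5·3.4/138 = 0.1232; s = 0.0000 + 0.1232 = 0.1232
segment 2 (162.8° to 300.8°, uniform, h = 5) is passed completely: s = 0.0000 + (5) = 5.0000
segment 3 (300.8° to 336.8°, dwell): s unchanged at 5.0000
θ = 345° falls in segment 4 (336.8° to 360°, uniform, h = -5): β = 345 − 336.8 = 8.2°, B = 23.2°; Δs = -5·8.2/23.2 = -1.7672; s = 5.0000 − 1.7672 = 3.2328
θ = 350.4° falls in segment 4 (336.8° to 360°, uniform, h = -5): β = 350.4 − 336.8 = 13.6°, B = 23.2°; Δs = -5·13.6/23.2 = -2.9310; s = 5.0000 − 2.9310 = 2.0690
θ = 353.3° falls in segment 4 (336.8° to 360°, uniform, h = -5): β = 353.3 − 336.8 = 16.5°, B = 23.2°; Δs = -5·16.5/23.2 = -3.5560; s = 5.0000 − 3.5560 = 1.4440

θ=166.2°: 0.1232
θ=345°: 3.2328
θ=350.4°: 2.0690
θ=353.3°: 1.4440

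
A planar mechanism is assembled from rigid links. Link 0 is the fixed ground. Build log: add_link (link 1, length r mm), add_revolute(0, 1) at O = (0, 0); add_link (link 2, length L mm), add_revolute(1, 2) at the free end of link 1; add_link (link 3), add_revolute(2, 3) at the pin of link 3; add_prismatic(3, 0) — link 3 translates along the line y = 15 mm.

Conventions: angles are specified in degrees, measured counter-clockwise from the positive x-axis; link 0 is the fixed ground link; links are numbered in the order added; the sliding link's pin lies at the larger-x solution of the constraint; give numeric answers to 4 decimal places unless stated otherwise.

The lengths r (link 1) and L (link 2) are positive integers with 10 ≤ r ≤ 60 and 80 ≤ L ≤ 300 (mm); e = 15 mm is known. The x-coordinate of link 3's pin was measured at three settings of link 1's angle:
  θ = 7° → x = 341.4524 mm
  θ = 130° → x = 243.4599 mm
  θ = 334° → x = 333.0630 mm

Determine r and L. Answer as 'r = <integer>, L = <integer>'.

constraint per measurement: (x − r cos θ)² + (r sin θ − e)² = L²
subtracting the θ₁ and θ₂ equations cancels the r² and L² terms:
r = (x₁² − x₂²) / (2[(x₁cos θ₁ + e sin θ₁) − (x₂cos θ₂ + e sin θ₂)]) = 59.0000 → r = 59
L² = (x₁ − r cos θ₁)² + (r sin θ₁ − e)² = 80088.9754 → L = 283.0000 → L = 283
check at θ₃=334°: x = 333.0630 (printed 333.0630) ✓

r = 59, L = 283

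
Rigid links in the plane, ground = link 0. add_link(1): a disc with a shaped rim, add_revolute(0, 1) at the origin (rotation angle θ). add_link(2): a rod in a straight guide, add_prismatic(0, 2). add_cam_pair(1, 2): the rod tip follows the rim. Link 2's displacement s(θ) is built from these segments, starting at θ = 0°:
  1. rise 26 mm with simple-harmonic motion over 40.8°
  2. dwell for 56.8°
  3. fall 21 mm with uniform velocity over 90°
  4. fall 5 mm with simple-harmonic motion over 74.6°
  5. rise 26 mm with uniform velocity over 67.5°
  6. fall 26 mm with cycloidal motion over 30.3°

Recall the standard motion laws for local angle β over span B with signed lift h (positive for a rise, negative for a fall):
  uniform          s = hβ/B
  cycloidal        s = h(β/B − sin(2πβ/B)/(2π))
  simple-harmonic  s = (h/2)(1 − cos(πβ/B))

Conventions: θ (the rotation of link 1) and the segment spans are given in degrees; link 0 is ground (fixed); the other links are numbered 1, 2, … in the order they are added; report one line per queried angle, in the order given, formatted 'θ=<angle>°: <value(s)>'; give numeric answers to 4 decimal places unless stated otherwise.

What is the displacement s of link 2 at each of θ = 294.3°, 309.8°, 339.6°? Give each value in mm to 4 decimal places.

segment 1 (0° to 40.8°, simple-harmonic, h = 26) is passed completely: s = 0.0000 + (26) = 26.0000
segment 2 (40.8° to 97.6°, dwell): s unchanged at 26.0000
segment 3 (97.6° to 187.6°, uniform, h = -21) is passed completely: s = 26.0000 + (-21) = 5.0000
segment 4 (187.6° to 262.2°, simple-harmonic, h = -5) is passed completely: s = 5.0000 + (-5) = 0.0000
θ = 294.3° falls in segment 5 (262.2° to 329.7°, uniform, h = 26): β = 294.3 − 262.2 = 32.1°, B = 67.5°; Δs = 26·32.1/67.5 = 12.3644; s = 0.0000 + 12.3644 = 12.3644
θ = 309.8° falls in segment 5 (262.2° to 329.7°, uniform, h = 26): β = 309.8 − 262.2 = 47.6°, B = 67.5°; Δs = 26·47.6/67.5 = 18.3348; s = 0.0000 + 18.3348 = 18.3348
segment 5 (262.2° to 329.7°, uniform, h = 26) is passed completely: s = 0.0000 + (26) = 26.0000
θ = 339.6° falls in segment 6 (329.7° to 360°, cycloidal, h = -26): β = 339.6 − 329.7 = 9.9°, B = 30.3°; Δs = -26·(0.3267 − sin(2π·0.3267)/(2π)) = -4.8287; s = 26.0000 − 4.8287 = 21.1713

θ=294.3°: 12.3644
θ=309.8°: 18.3348
θ=339.6°: 21.1713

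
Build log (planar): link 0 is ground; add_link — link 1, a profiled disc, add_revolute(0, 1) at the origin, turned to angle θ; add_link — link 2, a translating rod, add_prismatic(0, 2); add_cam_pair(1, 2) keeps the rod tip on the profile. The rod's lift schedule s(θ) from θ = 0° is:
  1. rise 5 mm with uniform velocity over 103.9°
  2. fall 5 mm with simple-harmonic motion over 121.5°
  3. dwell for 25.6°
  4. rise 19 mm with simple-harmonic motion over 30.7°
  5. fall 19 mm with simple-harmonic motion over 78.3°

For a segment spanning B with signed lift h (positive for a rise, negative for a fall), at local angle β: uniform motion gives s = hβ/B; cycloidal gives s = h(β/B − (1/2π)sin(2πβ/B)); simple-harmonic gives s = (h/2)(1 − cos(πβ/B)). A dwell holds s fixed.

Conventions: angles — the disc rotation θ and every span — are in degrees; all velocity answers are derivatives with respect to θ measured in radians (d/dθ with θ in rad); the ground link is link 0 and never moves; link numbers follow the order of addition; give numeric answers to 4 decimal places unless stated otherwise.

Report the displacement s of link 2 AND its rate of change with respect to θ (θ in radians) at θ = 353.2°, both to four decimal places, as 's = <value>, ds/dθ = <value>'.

seg 1 [0°–103.9°] uniform, h=5: full span → s += 5 → s = 5.0000
seg 2 [103.9°–225.4°] simple-harmonic, h=-5: full span → s += -5 → s = 0.0000
seg 3 [225.4°–251°] dwell: s stays 0.0000
seg 4 [251°–281.7°] simple-harmonic, h=19: full span → s += 19 → s = 19.0000
seg 5 [281.7°–360°] simple-harmonic, h=-19: θ=353.2° here. β=71.5, B=78.3. -19/2·(1 − cos(π·0.9132)) = -18.6486 → s = 0.3514
velocity in seg [281.7°–360°] (simple-harmonic), θ in radians: β = 71.5° = 1.2479 rad, B = 78.3° = 1.3666 rad; ds/dθ = (πh/(2B)) sin(πβ/B) = (π·(-19)/(2·1.3666)) sin(π·0.9132) = -5.884776 mm/rad

s = 0.3514, ds/dθ = -5.8848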